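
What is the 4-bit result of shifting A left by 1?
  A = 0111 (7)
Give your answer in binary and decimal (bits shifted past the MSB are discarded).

Shift left by 1: drop the top 1 bit(s), append 1 zero(s) on the right.
  0111  ->  discard [0], keep [111], append 0
= 1110

Answer: 1110 (14)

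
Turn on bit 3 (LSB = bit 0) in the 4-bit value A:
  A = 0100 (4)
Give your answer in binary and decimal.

Mask = 1 << 3 = 1000
Bit 3 of A is 0, so OR-ing with the mask flips it to 1.
  0100
| 1000
------
  1100

Answer: 1100 (12)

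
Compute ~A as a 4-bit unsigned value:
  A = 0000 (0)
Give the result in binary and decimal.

Flip each bit (0->1, 1->0):
  0000
  1111

Answer: 1111 (15)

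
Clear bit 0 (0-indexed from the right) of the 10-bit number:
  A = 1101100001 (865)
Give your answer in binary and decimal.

Mask = ~(1 << 0) = 1111111110
Bit 0 of A is 1, so AND-ing with the mask clears it to 0.
  1101100001
& 1111111110
------------
  1101100000

Answer: 1101100000 (864)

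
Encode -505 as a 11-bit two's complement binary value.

1. Binary of +505:  00111111001
2. Invert bits:     11000000110
3. Add 1:           11000000111

Answer: 11000000111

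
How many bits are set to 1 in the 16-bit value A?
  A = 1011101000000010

1011101000000010
1-bits at positions (from bit 0 = LSB): 1, 9, 11, 12, 13, 15
Count = 6

Answer: 6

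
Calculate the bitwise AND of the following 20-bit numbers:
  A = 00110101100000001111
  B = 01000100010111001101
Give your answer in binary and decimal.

Apply & to each column (1 only where both bits are 1):
  00110101100000001111
& 01000100010111001101
----------------------
  00000100000000001101

Answer: 00000100000000001101 (16397)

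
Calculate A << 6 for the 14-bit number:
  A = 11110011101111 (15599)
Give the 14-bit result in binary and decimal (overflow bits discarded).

Shift left by 6: drop the top 6 bit(s), append 6 zero(s) on the right.
  11110011101111  ->  discard [111100], keep [11101111], append 000000
= 11101111000000

Answer: 11101111000000 (15296)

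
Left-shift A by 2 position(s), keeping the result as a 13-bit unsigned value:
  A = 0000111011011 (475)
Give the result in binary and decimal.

Shift left by 2: drop the top 2 bit(s), append 2 zero(s) on the right.
  0000111011011  ->  discard [00], keep [00111011011], append 00
= 0011101101100

Answer: 0011101101100 (1900)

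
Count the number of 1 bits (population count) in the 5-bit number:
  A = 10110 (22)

10110
1-bits at positions (from bit 0 = LSB): 1, 2, 4
Count = 3

Answer: 3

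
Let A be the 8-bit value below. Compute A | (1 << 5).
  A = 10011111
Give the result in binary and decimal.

Mask = 1 << 5 = 00100000
Bit 5 of A is 0, so OR-ing with the mask flips it to 1.
  10011111
| 00100000
----------
  10111111

Answer: 10111111 (191)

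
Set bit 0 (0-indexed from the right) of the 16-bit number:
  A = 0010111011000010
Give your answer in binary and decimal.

Mask = 1 << 0 = 0000000000000001
Bit 0 of A is 0, so OR-ing with the mask flips it to 1.
  0010111011000010
| 0000000000000001
------------------
  0010111011000011

Answer: 0010111011000011 (11971)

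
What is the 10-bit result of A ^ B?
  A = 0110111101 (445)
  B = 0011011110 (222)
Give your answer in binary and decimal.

Apply ^ to each column (1 where bits differ):
  0110111101
^ 0011011110
------------
  0101100011

Answer: 0101100011 (355)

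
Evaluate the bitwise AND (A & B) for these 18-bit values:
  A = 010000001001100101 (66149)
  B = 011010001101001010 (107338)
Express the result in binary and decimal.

Apply & to each column (1 only where both bits are 1):
  010000001001100101
& 011010001101001010
--------------------
  010000001001000000

Answer: 010000001001000000 (66112)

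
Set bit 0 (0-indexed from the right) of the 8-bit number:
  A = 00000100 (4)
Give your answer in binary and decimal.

Mask = 1 << 0 = 00000001
Bit 0 of A is 0, so OR-ing with the mask flips it to 1.
  00000100
| 00000001
----------
  00000101

Answer: 00000101 (5)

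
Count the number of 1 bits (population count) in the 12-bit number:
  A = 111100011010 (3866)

111100011010
1-bits at positions (from bit 0 = LSB): 1, 3, 4, 8, 9, 10, 11
Count = 7

Answer: 7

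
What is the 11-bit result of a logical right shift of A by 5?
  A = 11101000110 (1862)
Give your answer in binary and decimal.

Logical shift right by 5: drop the bottom 5 bit(s), prepend 5 zero(s) on the left.
  11101000110  ->  keep [111010], discard [00110], prepend 00000
= 00000111010

Answer: 00000111010 (58)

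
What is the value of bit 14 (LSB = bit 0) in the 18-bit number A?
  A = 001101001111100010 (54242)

Bit 14 is the 15th from the right.
  001101001111100010
     ^
That bit is 1.

Answer: 1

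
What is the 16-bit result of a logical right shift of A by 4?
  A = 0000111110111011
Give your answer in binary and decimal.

Logical shift right by 4: drop the bottom 4 bit(s), prepend 4 zero(s) on the left.
  0000111110111011  ->  keep [000011111011], discard [1011], prepend 0000
= 0000000011111011

Answer: 0000000011111011 (251)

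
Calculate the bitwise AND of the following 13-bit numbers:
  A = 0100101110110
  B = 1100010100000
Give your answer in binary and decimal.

Apply & to each column (1 only where both bits are 1):
  0100101110110
& 1100010100000
---------------
  0100000100000

Answer: 0100000100000 (2080)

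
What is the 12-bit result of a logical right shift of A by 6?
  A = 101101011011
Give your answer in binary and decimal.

Logical shift right by 6: drop the bottom 6 bit(s), prepend 6 zero(s) on the left.
  101101011011  ->  keep [101101], discard [011011], prepend 000000
= 000000101101

Answer: 000000101101 (45)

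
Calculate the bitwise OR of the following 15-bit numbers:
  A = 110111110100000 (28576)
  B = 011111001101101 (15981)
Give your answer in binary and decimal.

Apply | to each column (1 where either bit is 1):
  110111110100000
| 011111001101101
-----------------
  111111111101101

Answer: 111111111101101 (32749)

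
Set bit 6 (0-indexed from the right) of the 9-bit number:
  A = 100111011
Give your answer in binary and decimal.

Mask = 1 << 6 = 001000000
Bit 6 of A is 0, so OR-ing with the mask flips it to 1.
  100111011
| 001000000
-----------
  101111011

Answer: 101111011 (379)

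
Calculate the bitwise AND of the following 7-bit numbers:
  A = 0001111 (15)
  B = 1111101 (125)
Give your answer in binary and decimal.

Apply & to each column (1 only where both bits are 1):
  0001111
& 1111101
---------
  0001101

Answer: 0001101 (13)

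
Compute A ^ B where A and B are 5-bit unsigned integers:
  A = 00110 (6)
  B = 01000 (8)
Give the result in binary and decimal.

Apply ^ to each column (1 where bits differ):
  00110
^ 01000
-------
  01110

Answer: 01110 (14)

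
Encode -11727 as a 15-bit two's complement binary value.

1. Binary of +11727:  010110111001111
2. Invert bits:     101001000110000
3. Add 1:           101001000110001

Answer: 101001000110001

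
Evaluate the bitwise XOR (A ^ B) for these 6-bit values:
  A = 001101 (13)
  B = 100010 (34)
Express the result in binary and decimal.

Apply ^ to each column (1 where bits differ):
  001101
^ 100010
--------
  101111

Answer: 101111 (47)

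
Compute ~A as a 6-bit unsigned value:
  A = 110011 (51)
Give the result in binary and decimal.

Flip each bit (0->1, 1->0):
  110011
  001100

Answer: 001100 (12)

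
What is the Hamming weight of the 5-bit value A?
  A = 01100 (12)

01100
1-bits at positions (from bit 0 = LSB): 2, 3
Count = 2

Answer: 2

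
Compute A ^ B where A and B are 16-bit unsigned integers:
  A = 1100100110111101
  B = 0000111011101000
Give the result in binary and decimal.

Apply ^ to each column (1 where bits differ):
  1100100110111101
^ 0000111011101000
------------------
  1100011101010101

Answer: 1100011101010101 (51029)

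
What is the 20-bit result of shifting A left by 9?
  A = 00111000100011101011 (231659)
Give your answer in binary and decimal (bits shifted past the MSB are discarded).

Shift left by 9: drop the top 9 bit(s), append 9 zero(s) on the right.
  00111000100011101011  ->  discard [001110001], keep [00011101011], append 000000000
= 00011101011000000000

Answer: 00011101011000000000 (120320)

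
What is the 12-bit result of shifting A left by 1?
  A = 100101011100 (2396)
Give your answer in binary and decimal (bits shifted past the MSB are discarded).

Shift left by 1: drop the top 1 bit(s), append 1 zero(s) on the right.
  100101011100  ->  discard [1], keep [00101011100], append 0
= 001010111000

Answer: 001010111000 (696)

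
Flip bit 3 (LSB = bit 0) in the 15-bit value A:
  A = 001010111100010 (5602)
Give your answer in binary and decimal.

Mask = 1 << 3 = 000000000001000
Bit 3 of A is 0; XOR with the mask flips it to 1.
  001010111100010
^ 000000000001000
-----------------
  001010111101010

Answer: 001010111101010 (5610)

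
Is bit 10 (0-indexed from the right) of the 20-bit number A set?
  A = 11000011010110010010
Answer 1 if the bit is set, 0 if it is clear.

Bit 10 is the 11th from the right.
  11000011010110010010
           ^
That bit is 1.

Answer: 1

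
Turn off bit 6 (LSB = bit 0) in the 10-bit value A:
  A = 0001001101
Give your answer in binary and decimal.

Mask = ~(1 << 6) = 1110111111
Bit 6 of A is 1, so AND-ing with the mask clears it to 0.
  0001001101
& 1110111111
------------
  0000001101

Answer: 0000001101 (13)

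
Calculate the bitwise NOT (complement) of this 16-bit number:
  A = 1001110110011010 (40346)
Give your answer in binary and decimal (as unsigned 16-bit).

Flip each bit (0->1, 1->0):
  1001110110011010
  0110001001100101

Answer: 0110001001100101 (25189)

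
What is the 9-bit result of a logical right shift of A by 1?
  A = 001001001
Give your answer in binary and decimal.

Logical shift right by 1: drop the bottom 1 bit(s), prepend 1 zero(s) on the left.
  001001001  ->  keep [00100100], discard [1], prepend 0
= 000100100

Answer: 000100100 (36)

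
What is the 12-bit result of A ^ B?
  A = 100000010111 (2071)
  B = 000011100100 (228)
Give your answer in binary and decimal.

Apply ^ to each column (1 where bits differ):
  100000010111
^ 000011100100
--------------
  100011110011

Answer: 100011110011 (2291)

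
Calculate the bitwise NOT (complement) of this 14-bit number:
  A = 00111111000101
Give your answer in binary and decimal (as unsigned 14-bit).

Flip each bit (0->1, 1->0):
  00111111000101
  11000000111010

Answer: 11000000111010 (12346)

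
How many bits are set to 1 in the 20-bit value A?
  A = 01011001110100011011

01011001110100011011
1-bits at positions (from bit 0 = LSB): 0, 1, 3, 4, 8, 10, 11, 12, 15, 16, 18
Count = 11

Answer: 11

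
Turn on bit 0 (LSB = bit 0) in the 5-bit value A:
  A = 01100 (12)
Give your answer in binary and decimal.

Mask = 1 << 0 = 00001
Bit 0 of A is 0, so OR-ing with the mask flips it to 1.
  01100
| 00001
-------
  01101

Answer: 01101 (13)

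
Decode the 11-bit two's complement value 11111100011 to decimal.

MSB is 1, so the value is negative. Find the magnitude:
1. Invert bits:  00000011100
2. Add 1:        00000011101  = 29
3. Apply sign:   -29

Answer: -29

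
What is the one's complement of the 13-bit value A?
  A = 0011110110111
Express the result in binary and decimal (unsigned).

Flip each bit (0->1, 1->0):
  0011110110111
  1100001001000

Answer: 1100001001000 (6216)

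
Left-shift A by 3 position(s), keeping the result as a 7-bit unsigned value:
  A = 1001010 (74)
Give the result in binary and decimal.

Shift left by 3: drop the top 3 bit(s), append 3 zero(s) on the right.
  1001010  ->  discard [100], keep [1010], append 000
= 1010000

Answer: 1010000 (80)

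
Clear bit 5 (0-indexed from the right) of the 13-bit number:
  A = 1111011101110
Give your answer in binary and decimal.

Mask = ~(1 << 5) = 1111111011111
Bit 5 of A is 1, so AND-ing with the mask clears it to 0.
  1111011101110
& 1111111011111
---------------
  1111011001110

Answer: 1111011001110 (7886)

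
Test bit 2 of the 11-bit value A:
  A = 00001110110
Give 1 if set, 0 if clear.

Bit 2 is the 3rd from the right.
  00001110110
          ^
That bit is 1.

Answer: 1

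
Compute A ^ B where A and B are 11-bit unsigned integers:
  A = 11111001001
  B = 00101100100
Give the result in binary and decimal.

Apply ^ to each column (1 where bits differ):
  11111001001
^ 00101100100
-------------
  11010101101

Answer: 11010101101 (1709)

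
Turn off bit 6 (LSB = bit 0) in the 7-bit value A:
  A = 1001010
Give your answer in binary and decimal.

Mask = ~(1 << 6) = 0111111
Bit 6 of A is 1, so AND-ing with the mask clears it to 0.
  1001010
& 0111111
---------
  0001010

Answer: 0001010 (10)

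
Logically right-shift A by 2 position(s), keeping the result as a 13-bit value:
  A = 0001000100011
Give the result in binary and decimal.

Logical shift right by 2: drop the bottom 2 bit(s), prepend 2 zero(s) on the left.
  0001000100011  ->  keep [00010001000], discard [11], prepend 00
= 0000010001000

Answer: 0000010001000 (136)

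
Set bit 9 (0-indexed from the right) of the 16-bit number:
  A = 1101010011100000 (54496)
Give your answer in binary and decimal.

Mask = 1 << 9 = 0000001000000000
Bit 9 of A is 0, so OR-ing with the mask flips it to 1.
  1101010011100000
| 0000001000000000
------------------
  1101011011100000

Answer: 1101011011100000 (55008)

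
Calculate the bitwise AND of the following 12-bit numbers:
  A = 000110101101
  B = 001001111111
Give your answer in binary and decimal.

Apply & to each column (1 only where both bits are 1):
  000110101101
& 001001111111
--------------
  000000101101

Answer: 000000101101 (45)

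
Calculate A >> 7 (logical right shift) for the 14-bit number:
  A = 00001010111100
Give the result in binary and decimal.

Logical shift right by 7: drop the bottom 7 bit(s), prepend 7 zero(s) on the left.
  00001010111100  ->  keep [0000101], discard [0111100], prepend 0000000
= 00000000000101

Answer: 00000000000101 (5)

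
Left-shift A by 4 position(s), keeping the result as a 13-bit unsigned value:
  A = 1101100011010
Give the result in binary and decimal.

Shift left by 4: drop the top 4 bit(s), append 4 zero(s) on the right.
  1101100011010  ->  discard [1101], keep [100011010], append 0000
= 1000110100000

Answer: 1000110100000 (4512)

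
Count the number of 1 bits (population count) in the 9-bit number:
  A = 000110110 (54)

000110110
1-bits at positions (from bit 0 = LSB): 1, 2, 4, 5
Count = 4

Answer: 4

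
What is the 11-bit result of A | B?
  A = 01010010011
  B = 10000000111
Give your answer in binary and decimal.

Apply | to each column (1 where either bit is 1):
  01010010011
| 10000000111
-------------
  11010010111

Answer: 11010010111 (1687)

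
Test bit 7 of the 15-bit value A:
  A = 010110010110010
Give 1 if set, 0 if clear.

Bit 7 is the 8th from the right.
  010110010110010
         ^
That bit is 1.

Answer: 1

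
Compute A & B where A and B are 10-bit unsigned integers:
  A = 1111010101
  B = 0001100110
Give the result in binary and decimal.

Apply & to each column (1 only where both bits are 1):
  1111010101
& 0001100110
------------
  0001000100

Answer: 0001000100 (68)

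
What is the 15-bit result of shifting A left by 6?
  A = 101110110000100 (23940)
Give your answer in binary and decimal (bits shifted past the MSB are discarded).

Shift left by 6: drop the top 6 bit(s), append 6 zero(s) on the right.
  101110110000100  ->  discard [101110], keep [110000100], append 000000
= 110000100000000

Answer: 110000100000000 (24832)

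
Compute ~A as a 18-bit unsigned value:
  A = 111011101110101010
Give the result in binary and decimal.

Flip each bit (0->1, 1->0):
  111011101110101010
  000100010001010101

Answer: 000100010001010101 (17493)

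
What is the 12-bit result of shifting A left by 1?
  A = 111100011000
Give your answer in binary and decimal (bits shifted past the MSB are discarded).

Shift left by 1: drop the top 1 bit(s), append 1 zero(s) on the right.
  111100011000  ->  discard [1], keep [11100011000], append 0
= 111000110000

Answer: 111000110000 (3632)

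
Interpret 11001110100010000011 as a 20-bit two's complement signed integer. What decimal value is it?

MSB is 1, so the value is negative. Find the magnitude:
1. Invert bits:  00110001011101111100
2. Add 1:        00110001011101111101  = 202621
3. Apply sign:   -202621

Answer: -202621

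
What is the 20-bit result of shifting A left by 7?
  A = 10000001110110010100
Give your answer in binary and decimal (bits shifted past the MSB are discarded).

Shift left by 7: drop the top 7 bit(s), append 7 zero(s) on the right.
  10000001110110010100  ->  discard [1000000], keep [1110110010100], append 0000000
= 11101100101000000000

Answer: 11101100101000000000 (969216)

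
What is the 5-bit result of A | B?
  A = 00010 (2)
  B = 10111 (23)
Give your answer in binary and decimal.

Apply | to each column (1 where either bit is 1):
  00010
| 10111
-------
  10111

Answer: 10111 (23)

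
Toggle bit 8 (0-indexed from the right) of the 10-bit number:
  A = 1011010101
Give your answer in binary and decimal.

Mask = 1 << 8 = 0100000000
Bit 8 of A is 0; XOR with the mask flips it to 1.
  1011010101
^ 0100000000
------------
  1111010101

Answer: 1111010101 (981)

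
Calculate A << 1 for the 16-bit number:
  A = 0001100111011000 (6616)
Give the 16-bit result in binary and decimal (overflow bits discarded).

Shift left by 1: drop the top 1 bit(s), append 1 zero(s) on the right.
  0001100111011000  ->  discard [0], keep [001100111011000], append 0
= 0011001110110000

Answer: 0011001110110000 (13232)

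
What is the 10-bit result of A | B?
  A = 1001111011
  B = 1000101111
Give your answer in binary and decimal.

Apply | to each column (1 where either bit is 1):
  1001111011
| 1000101111
------------
  1001111111

Answer: 1001111111 (639)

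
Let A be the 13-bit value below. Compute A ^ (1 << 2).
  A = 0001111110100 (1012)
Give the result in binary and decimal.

Mask = 1 << 2 = 0000000000100
Bit 2 of A is 1; XOR with the mask flips it to 0.
  0001111110100
^ 0000000000100
---------------
  0001111110000

Answer: 0001111110000 (1008)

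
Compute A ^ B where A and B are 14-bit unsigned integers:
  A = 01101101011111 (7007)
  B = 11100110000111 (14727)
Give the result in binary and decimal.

Apply ^ to each column (1 where bits differ):
  01101101011111
^ 11100110000111
----------------
  10001011011000

Answer: 10001011011000 (8920)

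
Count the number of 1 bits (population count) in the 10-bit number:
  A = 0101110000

0101110000
1-bits at positions (from bit 0 = LSB): 4, 5, 6, 8
Count = 4

Answer: 4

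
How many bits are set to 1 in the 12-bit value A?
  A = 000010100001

000010100001
1-bits at positions (from bit 0 = LSB): 0, 5, 7
Count = 3

Answer: 3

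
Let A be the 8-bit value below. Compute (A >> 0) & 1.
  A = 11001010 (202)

Bit 0 is the 1st from the right.
  11001010
         ^
That bit is 0.

Answer: 0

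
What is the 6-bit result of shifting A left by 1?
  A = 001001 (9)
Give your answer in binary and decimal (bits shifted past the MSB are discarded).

Shift left by 1: drop the top 1 bit(s), append 1 zero(s) on the right.
  001001  ->  discard [0], keep [01001], append 0
= 010010

Answer: 010010 (18)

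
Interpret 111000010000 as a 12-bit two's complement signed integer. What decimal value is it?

MSB is 1, so the value is negative. Find the magnitude:
1. Invert bits:  000111101111
2. Add 1:        000111110000  = 496
3. Apply sign:   -496

Answer: -496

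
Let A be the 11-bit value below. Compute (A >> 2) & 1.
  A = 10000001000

Bit 2 is the 3rd from the right.
  10000001000
          ^
That bit is 0.

Answer: 0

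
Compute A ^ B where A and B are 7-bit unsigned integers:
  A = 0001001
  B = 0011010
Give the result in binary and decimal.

Apply ^ to each column (1 where bits differ):
  0001001
^ 0011010
---------
  0010011

Answer: 0010011 (19)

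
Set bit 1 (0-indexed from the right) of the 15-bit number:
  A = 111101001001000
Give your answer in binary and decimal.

Mask = 1 << 1 = 000000000000010
Bit 1 of A is 0, so OR-ing with the mask flips it to 1.
  111101001001000
| 000000000000010
-----------------
  111101001001010

Answer: 111101001001010 (31306)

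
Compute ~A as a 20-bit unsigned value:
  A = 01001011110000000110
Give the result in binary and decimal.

Flip each bit (0->1, 1->0):
  01001011110000000110
  10110100001111111001

Answer: 10110100001111111001 (738297)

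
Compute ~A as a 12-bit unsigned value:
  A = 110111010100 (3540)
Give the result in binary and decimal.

Flip each bit (0->1, 1->0):
  110111010100
  001000101011

Answer: 001000101011 (555)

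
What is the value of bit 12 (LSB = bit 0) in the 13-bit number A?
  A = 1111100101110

Bit 12 is the 13th from the right.
  1111100101110
  ^
That bit is 1.

Answer: 1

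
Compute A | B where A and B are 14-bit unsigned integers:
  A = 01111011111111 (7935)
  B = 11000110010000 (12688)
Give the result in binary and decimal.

Apply | to each column (1 where either bit is 1):
  01111011111111
| 11000110010000
----------------
  11111111111111

Answer: 11111111111111 (16383)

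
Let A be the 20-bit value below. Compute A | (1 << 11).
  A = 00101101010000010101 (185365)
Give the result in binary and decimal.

Mask = 1 << 11 = 00000000100000000000
Bit 11 of A is 0, so OR-ing with the mask flips it to 1.
  00101101010000010101
| 00000000100000000000
----------------------
  00101101110000010101

Answer: 00101101110000010101 (187413)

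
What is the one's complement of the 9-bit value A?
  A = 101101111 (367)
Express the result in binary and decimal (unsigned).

Flip each bit (0->1, 1->0):
  101101111
  010010000

Answer: 010010000 (144)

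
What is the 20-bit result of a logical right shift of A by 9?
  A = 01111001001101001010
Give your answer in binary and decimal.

Logical shift right by 9: drop the bottom 9 bit(s), prepend 9 zero(s) on the left.
  01111001001101001010  ->  keep [01111001001], discard [101001010], prepend 000000000
= 00000000001111001001

Answer: 00000000001111001001 (969)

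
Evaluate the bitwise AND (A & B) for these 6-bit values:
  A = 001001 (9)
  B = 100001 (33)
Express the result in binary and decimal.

Apply & to each column (1 only where both bits are 1):
  001001
& 100001
--------
  000001

Answer: 000001 (1)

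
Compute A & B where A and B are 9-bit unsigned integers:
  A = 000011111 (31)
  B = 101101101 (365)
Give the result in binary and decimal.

Apply & to each column (1 only where both bits are 1):
  000011111
& 101101101
-----------
  000001101

Answer: 000001101 (13)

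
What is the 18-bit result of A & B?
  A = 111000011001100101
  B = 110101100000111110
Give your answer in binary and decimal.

Apply & to each column (1 only where both bits are 1):
  111000011001100101
& 110101100000111110
--------------------
  110000000000100100

Answer: 110000000000100100 (196644)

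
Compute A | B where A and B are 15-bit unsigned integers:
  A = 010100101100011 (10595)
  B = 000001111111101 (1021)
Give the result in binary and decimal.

Apply | to each column (1 where either bit is 1):
  010100101100011
| 000001111111101
-----------------
  010101111111111

Answer: 010101111111111 (11263)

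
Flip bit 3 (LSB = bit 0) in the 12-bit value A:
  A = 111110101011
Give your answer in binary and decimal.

Mask = 1 << 3 = 000000001000
Bit 3 of A is 1; XOR with the mask flips it to 0.
  111110101011
^ 000000001000
--------------
  111110100011

Answer: 111110100011 (4003)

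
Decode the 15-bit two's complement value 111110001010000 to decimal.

MSB is 1, so the value is negative. Find the magnitude:
1. Invert bits:  000001110101111
2. Add 1:        000001110110000  = 944
3. Apply sign:   -944

Answer: -944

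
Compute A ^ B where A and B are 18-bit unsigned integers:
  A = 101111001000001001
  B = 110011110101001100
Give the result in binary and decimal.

Apply ^ to each column (1 where bits differ):
  101111001000001001
^ 110011110101001100
--------------------
  011100111101000101

Answer: 011100111101000101 (118597)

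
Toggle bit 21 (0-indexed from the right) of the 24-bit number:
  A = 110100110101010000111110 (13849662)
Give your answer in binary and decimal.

Mask = 1 << 21 = 001000000000000000000000
Bit 21 of A is 0; XOR with the mask flips it to 1.
  110100110101010000111110
^ 001000000000000000000000
--------------------------
  111100110101010000111110

Answer: 111100110101010000111110 (15946814)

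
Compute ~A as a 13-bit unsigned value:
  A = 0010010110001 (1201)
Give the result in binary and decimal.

Flip each bit (0->1, 1->0):
  0010010110001
  1101101001110

Answer: 1101101001110 (6990)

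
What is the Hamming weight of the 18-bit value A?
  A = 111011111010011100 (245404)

111011111010011100
1-bits at positions (from bit 0 = LSB): 2, 3, 4, 7, 9, 10, 11, 12, 13, 15, 16, 17
Count = 12

Answer: 12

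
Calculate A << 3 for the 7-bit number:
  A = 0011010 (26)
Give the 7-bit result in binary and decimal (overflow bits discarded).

Shift left by 3: drop the top 3 bit(s), append 3 zero(s) on the right.
  0011010  ->  discard [001], keep [1010], append 000
= 1010000

Answer: 1010000 (80)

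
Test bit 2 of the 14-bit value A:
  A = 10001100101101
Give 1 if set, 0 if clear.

Bit 2 is the 3rd from the right.
  10001100101101
             ^
That bit is 1.

Answer: 1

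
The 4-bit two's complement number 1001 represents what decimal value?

MSB is 1, so the value is negative. Find the magnitude:
1. Invert bits:  0110
2. Add 1:        0111  = 7
3. Apply sign:   -7

Answer: -7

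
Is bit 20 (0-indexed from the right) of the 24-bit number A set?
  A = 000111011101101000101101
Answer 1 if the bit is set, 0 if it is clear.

Bit 20 is the 21st from the right.
  000111011101101000101101
     ^
That bit is 1.

Answer: 1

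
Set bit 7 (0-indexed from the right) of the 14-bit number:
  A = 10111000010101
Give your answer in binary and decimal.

Mask = 1 << 7 = 00000010000000
Bit 7 of A is 0, so OR-ing with the mask flips it to 1.
  10111000010101
| 00000010000000
----------------
  10111010010101

Answer: 10111010010101 (11925)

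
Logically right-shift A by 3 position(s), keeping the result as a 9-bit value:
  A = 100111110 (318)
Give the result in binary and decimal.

Logical shift right by 3: drop the bottom 3 bit(s), prepend 3 zero(s) on the left.
  100111110  ->  keep [100111], discard [110], prepend 000
= 000100111

Answer: 000100111 (39)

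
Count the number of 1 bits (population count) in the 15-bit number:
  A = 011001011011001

011001011011001
1-bits at positions (from bit 0 = LSB): 0, 3, 4, 6, 7, 9, 12, 13
Count = 8

Answer: 8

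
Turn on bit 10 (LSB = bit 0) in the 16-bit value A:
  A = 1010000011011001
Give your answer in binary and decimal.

Mask = 1 << 10 = 0000010000000000
Bit 10 of A is 0, so OR-ing with the mask flips it to 1.
  1010000011011001
| 0000010000000000
------------------
  1010010011011001

Answer: 1010010011011001 (42201)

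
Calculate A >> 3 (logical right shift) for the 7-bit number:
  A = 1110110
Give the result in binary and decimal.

Logical shift right by 3: drop the bottom 3 bit(s), prepend 3 zero(s) on the left.
  1110110  ->  keep [1110], discard [110], prepend 000
= 0001110

Answer: 0001110 (14)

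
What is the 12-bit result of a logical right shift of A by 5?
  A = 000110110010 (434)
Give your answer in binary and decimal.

Logical shift right by 5: drop the bottom 5 bit(s), prepend 5 zero(s) on the left.
  000110110010  ->  keep [0001101], discard [10010], prepend 00000
= 000000001101

Answer: 000000001101 (13)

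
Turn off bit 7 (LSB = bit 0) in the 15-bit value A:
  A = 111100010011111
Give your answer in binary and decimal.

Mask = ~(1 << 7) = 111111101111111
Bit 7 of A is 1, so AND-ing with the mask clears it to 0.
  111100010011111
& 111111101111111
-----------------
  111100000011111

Answer: 111100000011111 (30751)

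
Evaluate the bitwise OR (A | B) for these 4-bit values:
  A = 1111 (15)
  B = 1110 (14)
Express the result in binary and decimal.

Apply | to each column (1 where either bit is 1):
  1111
| 1110
------
  1111

Answer: 1111 (15)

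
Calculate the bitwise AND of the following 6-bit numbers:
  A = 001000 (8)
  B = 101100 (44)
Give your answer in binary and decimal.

Apply & to each column (1 only where both bits are 1):
  001000
& 101100
--------
  001000

Answer: 001000 (8)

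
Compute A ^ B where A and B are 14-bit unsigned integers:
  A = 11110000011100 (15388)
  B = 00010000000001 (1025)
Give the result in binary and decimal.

Apply ^ to each column (1 where bits differ):
  11110000011100
^ 00010000000001
----------------
  11100000011101

Answer: 11100000011101 (14365)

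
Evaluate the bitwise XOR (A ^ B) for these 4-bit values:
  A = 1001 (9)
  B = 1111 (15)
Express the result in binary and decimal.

Apply ^ to each column (1 where bits differ):
  1001
^ 1111
------
  0110

Answer: 0110 (6)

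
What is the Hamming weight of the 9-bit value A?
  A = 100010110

100010110
1-bits at positions (from bit 0 = LSB): 1, 2, 4, 8
Count = 4

Answer: 4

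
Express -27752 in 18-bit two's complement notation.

1. Binary of +27752:  000110110001101000
2. Invert bits:     111001001110010111
3. Add 1:           111001001110011000

Answer: 111001001110011000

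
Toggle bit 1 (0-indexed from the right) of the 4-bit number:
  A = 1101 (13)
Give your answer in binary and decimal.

Mask = 1 << 1 = 0010
Bit 1 of A is 0; XOR with the mask flips it to 1.
  1101
^ 0010
------
  1111

Answer: 1111 (15)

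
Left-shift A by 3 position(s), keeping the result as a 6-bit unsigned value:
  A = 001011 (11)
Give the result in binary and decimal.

Shift left by 3: drop the top 3 bit(s), append 3 zero(s) on the right.
  001011  ->  discard [001], keep [011], append 000
= 011000

Answer: 011000 (24)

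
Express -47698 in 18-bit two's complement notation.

1. Binary of +47698:  001011101001010010
2. Invert bits:     110100010110101101
3. Add 1:           110100010110101110

Answer: 110100010110101110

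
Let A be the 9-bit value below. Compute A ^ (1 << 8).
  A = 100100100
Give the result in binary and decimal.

Mask = 1 << 8 = 100000000
Bit 8 of A is 1; XOR with the mask flips it to 0.
  100100100
^ 100000000
-----------
  000100100

Answer: 000100100 (36)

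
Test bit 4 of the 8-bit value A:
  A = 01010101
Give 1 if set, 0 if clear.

Bit 4 is the 5th from the right.
  01010101
     ^
That bit is 1.

Answer: 1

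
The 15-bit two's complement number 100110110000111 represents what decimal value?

MSB is 1, so the value is negative. Find the magnitude:
1. Invert bits:  011001001111000
2. Add 1:        011001001111001  = 12921
3. Apply sign:   -12921

Answer: -12921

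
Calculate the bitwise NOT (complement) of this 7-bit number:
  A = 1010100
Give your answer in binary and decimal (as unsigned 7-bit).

Flip each bit (0->1, 1->0):
  1010100
  0101011

Answer: 0101011 (43)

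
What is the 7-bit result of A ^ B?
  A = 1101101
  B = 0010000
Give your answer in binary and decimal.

Apply ^ to each column (1 where bits differ):
  1101101
^ 0010000
---------
  1111101

Answer: 1111101 (125)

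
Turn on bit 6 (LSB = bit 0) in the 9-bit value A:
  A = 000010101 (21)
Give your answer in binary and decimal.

Mask = 1 << 6 = 001000000
Bit 6 of A is 0, so OR-ing with the mask flips it to 1.
  000010101
| 001000000
-----------
  001010101

Answer: 001010101 (85)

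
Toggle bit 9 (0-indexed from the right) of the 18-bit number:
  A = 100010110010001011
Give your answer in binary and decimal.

Mask = 1 << 9 = 000000001000000000
Bit 9 of A is 0; XOR with the mask flips it to 1.
  100010110010001011
^ 000000001000000000
--------------------
  100010111010001011

Answer: 100010111010001011 (142987)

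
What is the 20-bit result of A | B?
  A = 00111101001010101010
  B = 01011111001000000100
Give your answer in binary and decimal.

Apply | to each column (1 where either bit is 1):
  00111101001010101010
| 01011111001000000100
----------------------
  01111111001010101110

Answer: 01111111001010101110 (520878)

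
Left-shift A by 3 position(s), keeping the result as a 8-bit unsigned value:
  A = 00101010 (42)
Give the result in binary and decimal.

Shift left by 3: drop the top 3 bit(s), append 3 zero(s) on the right.
  00101010  ->  discard [001], keep [01010], append 000
= 01010000

Answer: 01010000 (80)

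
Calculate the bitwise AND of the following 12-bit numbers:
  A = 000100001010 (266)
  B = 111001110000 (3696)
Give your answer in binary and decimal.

Apply & to each column (1 only where both bits are 1):
  000100001010
& 111001110000
--------------
  000000000000

Answer: 000000000000 (0)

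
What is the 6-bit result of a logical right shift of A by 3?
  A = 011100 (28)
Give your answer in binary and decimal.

Logical shift right by 3: drop the bottom 3 bit(s), prepend 3 zero(s) on the left.
  011100  ->  keep [011], discard [100], prepend 000
= 000011

Answer: 000011 (3)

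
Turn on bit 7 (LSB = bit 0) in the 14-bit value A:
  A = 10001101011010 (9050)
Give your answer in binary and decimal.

Mask = 1 << 7 = 00000010000000
Bit 7 of A is 0, so OR-ing with the mask flips it to 1.
  10001101011010
| 00000010000000
----------------
  10001111011010

Answer: 10001111011010 (9178)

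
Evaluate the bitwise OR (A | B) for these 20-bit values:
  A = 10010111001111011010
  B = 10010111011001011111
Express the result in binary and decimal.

Apply | to each column (1 where either bit is 1):
  10010111001111011010
| 10010111011001011111
----------------------
  10010111011111011111

Answer: 10010111011111011111 (620511)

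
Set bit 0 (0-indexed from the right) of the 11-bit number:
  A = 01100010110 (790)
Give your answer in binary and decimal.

Mask = 1 << 0 = 00000000001
Bit 0 of A is 0, so OR-ing with the mask flips it to 1.
  01100010110
| 00000000001
-------------
  01100010111

Answer: 01100010111 (791)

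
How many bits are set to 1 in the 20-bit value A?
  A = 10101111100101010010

10101111100101010010
1-bits at positions (from bit 0 = LSB): 1, 4, 6, 8, 11, 12, 13, 14, 15, 17, 19
Count = 11

Answer: 11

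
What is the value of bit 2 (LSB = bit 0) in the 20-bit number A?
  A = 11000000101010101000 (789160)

Bit 2 is the 3rd from the right.
  11000000101010101000
                   ^
That bit is 0.

Answer: 0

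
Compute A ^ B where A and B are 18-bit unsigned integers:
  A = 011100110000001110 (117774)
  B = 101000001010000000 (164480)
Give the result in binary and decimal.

Apply ^ to each column (1 where bits differ):
  011100110000001110
^ 101000001010000000
--------------------
  110100111010001110

Answer: 110100111010001110 (216718)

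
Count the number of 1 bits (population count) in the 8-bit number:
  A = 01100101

01100101
1-bits at positions (from bit 0 = LSB): 0, 2, 5, 6
Count = 4

Answer: 4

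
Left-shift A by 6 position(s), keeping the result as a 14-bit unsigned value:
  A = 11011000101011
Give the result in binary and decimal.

Shift left by 6: drop the top 6 bit(s), append 6 zero(s) on the right.
  11011000101011  ->  discard [110110], keep [00101011], append 000000
= 00101011000000

Answer: 00101011000000 (2752)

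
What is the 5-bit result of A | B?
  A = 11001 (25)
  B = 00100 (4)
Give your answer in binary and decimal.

Apply | to each column (1 where either bit is 1):
  11001
| 00100
-------
  11101

Answer: 11101 (29)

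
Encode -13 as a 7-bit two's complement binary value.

1. Binary of +13:  0001101
2. Invert bits:     1110010
3. Add 1:           1110011

Answer: 1110011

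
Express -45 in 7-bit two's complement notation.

1. Binary of +45:  0101101
2. Invert bits:     1010010
3. Add 1:           1010011

Answer: 1010011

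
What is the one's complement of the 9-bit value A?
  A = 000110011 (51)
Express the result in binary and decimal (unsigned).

Flip each bit (0->1, 1->0):
  000110011
  111001100

Answer: 111001100 (460)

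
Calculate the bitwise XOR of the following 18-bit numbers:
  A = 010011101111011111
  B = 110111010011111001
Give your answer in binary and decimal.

Apply ^ to each column (1 where bits differ):
  010011101111011111
^ 110111010011111001
--------------------
  100100111100100110

Answer: 100100111100100110 (151334)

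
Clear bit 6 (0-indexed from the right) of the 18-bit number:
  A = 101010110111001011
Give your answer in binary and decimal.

Mask = ~(1 << 6) = 111111111110111111
Bit 6 of A is 1, so AND-ing with the mask clears it to 0.
  101010110111001011
& 111111111110111111
--------------------
  101010110110001011

Answer: 101010110110001011 (175499)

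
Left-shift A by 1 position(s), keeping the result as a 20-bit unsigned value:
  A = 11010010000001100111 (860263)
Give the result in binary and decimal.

Shift left by 1: drop the top 1 bit(s), append 1 zero(s) on the right.
  11010010000001100111  ->  discard [1], keep [1010010000001100111], append 0
= 10100100000011001110

Answer: 10100100000011001110 (671950)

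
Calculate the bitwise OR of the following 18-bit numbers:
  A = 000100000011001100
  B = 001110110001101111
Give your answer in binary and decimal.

Apply | to each column (1 where either bit is 1):
  000100000011001100
| 001110110001101111
--------------------
  001110110011101111

Answer: 001110110011101111 (60655)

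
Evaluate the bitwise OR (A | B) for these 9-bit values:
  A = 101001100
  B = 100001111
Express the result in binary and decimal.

Apply | to each column (1 where either bit is 1):
  101001100
| 100001111
-----------
  101001111

Answer: 101001111 (335)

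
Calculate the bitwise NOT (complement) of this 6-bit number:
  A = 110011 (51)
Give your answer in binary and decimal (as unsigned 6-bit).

Flip each bit (0->1, 1->0):
  110011
  001100

Answer: 001100 (12)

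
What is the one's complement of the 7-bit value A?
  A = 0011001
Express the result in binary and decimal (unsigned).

Flip each bit (0->1, 1->0):
  0011001
  1100110

Answer: 1100110 (102)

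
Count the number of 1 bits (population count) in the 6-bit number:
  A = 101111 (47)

101111
1-bits at positions (from bit 0 = LSB): 0, 1, 2, 3, 5
Count = 5

Answer: 5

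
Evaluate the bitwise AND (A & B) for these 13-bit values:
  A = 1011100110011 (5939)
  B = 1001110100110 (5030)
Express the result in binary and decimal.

Apply & to each column (1 only where both bits are 1):
  1011100110011
& 1001110100110
---------------
  1001100100010

Answer: 1001100100010 (4898)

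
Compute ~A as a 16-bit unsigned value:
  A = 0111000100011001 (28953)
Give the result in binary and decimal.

Flip each bit (0->1, 1->0):
  0111000100011001
  1000111011100110

Answer: 1000111011100110 (36582)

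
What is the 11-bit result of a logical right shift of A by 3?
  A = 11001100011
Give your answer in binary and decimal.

Logical shift right by 3: drop the bottom 3 bit(s), prepend 3 zero(s) on the left.
  11001100011  ->  keep [11001100], discard [011], prepend 000
= 00011001100

Answer: 00011001100 (204)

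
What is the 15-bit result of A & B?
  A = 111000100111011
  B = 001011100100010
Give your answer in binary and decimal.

Apply & to each column (1 only where both bits are 1):
  111000100111011
& 001011100100010
-----------------
  001000100100010

Answer: 001000100100010 (4386)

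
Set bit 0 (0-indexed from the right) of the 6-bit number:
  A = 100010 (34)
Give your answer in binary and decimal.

Mask = 1 << 0 = 000001
Bit 0 of A is 0, so OR-ing with the mask flips it to 1.
  100010
| 000001
--------
  100011

Answer: 100011 (35)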